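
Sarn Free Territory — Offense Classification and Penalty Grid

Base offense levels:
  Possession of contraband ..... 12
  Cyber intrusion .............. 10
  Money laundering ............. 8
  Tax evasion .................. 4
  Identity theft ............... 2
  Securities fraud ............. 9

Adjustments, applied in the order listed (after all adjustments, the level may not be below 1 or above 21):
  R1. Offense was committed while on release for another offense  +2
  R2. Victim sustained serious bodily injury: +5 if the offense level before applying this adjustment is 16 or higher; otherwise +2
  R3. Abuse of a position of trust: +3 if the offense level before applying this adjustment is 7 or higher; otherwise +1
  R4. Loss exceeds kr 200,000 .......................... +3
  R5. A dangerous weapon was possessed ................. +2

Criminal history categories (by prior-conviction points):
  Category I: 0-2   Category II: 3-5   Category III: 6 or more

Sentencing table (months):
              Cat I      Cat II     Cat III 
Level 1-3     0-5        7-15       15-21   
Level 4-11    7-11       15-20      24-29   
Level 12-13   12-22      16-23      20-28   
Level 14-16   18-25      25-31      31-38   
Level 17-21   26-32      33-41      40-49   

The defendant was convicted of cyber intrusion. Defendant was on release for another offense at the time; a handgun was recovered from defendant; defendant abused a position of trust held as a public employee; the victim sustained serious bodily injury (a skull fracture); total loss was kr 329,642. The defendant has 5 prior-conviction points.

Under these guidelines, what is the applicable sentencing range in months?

33-41 months

Base offense level for cyber intrusion: 10.
R1 applies: 10 + 2 = 12.
R2 applies (level before this adjustment is 12 < 16, so +2): 12 + 2 = 14.
R3 applies (level before this adjustment is 14 ≥ 7, so +3): 14 + 3 = 17.
R4 applies: 17 + 3 = 20.
R5 applies: 20 + 2 = 22.
Level 22 exceeds the maximum of 21; capped at 21.
Final offense level: 21.
Criminal history: 5 prior points → Category II (3-5).
Level 21 falls in the 17-21 band.
Grid: Level 17-21 × Category II = 33-41 months.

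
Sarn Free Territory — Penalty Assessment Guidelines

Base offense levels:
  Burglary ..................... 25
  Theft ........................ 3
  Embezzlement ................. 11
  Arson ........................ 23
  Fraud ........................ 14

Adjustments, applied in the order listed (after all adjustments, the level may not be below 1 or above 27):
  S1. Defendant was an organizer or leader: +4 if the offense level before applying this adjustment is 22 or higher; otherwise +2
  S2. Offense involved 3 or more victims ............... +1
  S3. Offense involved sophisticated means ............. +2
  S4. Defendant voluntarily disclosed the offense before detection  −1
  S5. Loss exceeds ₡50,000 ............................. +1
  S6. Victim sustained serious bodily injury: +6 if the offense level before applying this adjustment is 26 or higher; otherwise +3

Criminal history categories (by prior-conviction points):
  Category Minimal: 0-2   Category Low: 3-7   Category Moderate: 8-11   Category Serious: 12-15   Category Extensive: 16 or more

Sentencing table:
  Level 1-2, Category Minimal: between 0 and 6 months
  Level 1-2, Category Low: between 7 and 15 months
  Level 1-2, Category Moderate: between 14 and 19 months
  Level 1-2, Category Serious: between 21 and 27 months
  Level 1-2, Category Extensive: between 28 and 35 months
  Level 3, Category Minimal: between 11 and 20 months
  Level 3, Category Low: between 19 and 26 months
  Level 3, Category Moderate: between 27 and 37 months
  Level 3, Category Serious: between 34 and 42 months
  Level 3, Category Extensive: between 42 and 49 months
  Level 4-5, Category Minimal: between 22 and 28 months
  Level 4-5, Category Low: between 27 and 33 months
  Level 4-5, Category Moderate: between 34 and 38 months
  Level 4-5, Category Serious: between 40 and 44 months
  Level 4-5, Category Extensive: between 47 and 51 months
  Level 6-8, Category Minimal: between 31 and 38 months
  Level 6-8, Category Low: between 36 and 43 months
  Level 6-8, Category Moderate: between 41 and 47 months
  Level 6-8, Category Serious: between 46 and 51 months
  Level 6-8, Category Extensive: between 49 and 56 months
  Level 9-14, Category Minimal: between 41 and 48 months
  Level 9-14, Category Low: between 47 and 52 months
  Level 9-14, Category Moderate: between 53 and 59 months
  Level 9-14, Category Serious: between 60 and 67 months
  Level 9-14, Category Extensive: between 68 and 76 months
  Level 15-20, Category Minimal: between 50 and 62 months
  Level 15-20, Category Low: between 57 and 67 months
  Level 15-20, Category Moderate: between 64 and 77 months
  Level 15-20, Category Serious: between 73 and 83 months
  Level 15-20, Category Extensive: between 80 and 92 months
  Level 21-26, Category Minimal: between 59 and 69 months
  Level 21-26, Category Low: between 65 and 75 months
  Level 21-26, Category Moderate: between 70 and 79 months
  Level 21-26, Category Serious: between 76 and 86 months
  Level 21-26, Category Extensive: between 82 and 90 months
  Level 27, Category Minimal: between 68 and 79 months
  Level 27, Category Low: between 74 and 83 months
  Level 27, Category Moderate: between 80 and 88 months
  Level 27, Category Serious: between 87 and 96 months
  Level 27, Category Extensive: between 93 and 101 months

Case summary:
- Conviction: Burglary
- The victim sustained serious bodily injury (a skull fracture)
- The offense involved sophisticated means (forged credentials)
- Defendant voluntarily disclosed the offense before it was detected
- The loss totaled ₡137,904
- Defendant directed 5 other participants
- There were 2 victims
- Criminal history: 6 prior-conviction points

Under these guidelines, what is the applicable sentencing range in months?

74-83 months

Base offense level for burglary: 25.
S1 applies (level before this adjustment is 25 ≥ 22, so +4): 25 + 4 = 29.
S3 applies: 29 + 2 = 31.
S4 applies: 31 − 1 = 30.
S5 applies: 30 + 1 = 31.
S6 applies (level before this adjustment is 31 ≥ 26, so +6): 31 + 6 = 37.
Level 37 exceeds the maximum of 27; capped at 27.
Final offense level: 27.
Criminal history: 6 prior points → Category Low (3-7).
Level 27 falls in the 27 band.
Grid: Level 27 × Category Low = 74-83 months.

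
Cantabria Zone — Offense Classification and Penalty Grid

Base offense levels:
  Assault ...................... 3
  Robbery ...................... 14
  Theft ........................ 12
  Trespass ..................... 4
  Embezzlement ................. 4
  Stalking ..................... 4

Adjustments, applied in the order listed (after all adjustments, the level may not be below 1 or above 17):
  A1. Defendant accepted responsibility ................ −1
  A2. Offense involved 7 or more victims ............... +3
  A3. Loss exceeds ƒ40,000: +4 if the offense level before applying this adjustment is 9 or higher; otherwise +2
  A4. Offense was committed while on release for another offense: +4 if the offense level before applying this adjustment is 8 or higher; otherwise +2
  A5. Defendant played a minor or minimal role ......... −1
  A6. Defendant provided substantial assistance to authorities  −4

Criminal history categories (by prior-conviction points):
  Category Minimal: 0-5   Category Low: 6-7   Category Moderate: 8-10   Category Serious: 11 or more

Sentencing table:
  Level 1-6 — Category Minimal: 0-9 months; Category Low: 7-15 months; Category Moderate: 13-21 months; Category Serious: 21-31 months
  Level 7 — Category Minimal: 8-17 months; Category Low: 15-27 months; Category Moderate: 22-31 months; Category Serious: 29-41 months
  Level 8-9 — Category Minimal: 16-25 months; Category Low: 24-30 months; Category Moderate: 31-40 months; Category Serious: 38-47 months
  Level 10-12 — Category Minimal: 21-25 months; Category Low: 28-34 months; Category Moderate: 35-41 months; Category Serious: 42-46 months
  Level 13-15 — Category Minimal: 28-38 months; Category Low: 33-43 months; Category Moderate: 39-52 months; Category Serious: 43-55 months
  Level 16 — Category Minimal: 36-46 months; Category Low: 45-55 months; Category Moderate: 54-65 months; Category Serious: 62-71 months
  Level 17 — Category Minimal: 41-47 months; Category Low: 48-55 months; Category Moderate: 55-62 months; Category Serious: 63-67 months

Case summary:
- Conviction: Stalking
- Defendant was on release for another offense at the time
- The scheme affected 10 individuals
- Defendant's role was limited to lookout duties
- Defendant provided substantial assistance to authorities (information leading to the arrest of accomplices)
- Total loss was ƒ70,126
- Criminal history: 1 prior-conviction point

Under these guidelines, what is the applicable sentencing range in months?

Base offense level for stalking: 4.
A1 does not apply.
A2 applies: 4 + 3 = 7.
A3 applies (level before this adjustment is 7 < 9, so +2): 7 + 2 = 9.
A4 applies (level before this adjustment is 9 ≥ 8, so +4): 9 + 4 = 13.
A5 applies: 13 − 1 = 12.
A6 applies: 12 − 4 = 8.
Final offense level: 8.
Criminal history: 1 prior point → Category Minimal (0-5).
Level 8 falls in the 8-9 band.
Grid: Level 8-9 × Category Minimal = 16-25 months.

16-25 months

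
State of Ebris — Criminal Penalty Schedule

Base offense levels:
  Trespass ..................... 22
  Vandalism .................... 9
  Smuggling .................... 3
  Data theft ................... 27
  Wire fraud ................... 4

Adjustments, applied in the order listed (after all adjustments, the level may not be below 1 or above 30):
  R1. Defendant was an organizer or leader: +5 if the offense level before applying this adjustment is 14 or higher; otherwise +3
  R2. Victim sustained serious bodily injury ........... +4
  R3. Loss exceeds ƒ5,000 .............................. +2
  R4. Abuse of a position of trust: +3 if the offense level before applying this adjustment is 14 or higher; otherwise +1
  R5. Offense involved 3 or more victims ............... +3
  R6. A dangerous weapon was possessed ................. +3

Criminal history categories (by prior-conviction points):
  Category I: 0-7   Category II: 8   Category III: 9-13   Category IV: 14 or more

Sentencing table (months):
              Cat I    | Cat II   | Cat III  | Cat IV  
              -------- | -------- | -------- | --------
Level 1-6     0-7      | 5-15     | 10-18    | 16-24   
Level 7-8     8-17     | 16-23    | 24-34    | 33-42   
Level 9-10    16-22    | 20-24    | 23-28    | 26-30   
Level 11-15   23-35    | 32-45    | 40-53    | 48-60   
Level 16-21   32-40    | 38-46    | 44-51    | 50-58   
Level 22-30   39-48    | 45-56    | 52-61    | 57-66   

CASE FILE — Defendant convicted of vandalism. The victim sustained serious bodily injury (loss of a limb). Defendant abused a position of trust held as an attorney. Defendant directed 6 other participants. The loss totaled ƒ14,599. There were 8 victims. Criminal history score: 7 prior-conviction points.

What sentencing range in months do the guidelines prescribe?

39-48 months

Base offense level for vandalism: 9.
R1 applies (level before this adjustment is 9 < 14, so +3): 9 + 3 = 12.
R2 applies: 12 + 4 = 16.
R3 applies: 16 + 2 = 18.
R4 applies (level before this adjustment is 18 ≥ 14, so +3): 18 + 3 = 21.
R5 applies: 21 + 3 = 24.
R6 does not apply.
Final offense level: 24.
Criminal history: 7 prior points → Category I (0-7).
Level 24 falls in the 22-30 band.
Grid: Level 22-30 × Category I = 39-48 months.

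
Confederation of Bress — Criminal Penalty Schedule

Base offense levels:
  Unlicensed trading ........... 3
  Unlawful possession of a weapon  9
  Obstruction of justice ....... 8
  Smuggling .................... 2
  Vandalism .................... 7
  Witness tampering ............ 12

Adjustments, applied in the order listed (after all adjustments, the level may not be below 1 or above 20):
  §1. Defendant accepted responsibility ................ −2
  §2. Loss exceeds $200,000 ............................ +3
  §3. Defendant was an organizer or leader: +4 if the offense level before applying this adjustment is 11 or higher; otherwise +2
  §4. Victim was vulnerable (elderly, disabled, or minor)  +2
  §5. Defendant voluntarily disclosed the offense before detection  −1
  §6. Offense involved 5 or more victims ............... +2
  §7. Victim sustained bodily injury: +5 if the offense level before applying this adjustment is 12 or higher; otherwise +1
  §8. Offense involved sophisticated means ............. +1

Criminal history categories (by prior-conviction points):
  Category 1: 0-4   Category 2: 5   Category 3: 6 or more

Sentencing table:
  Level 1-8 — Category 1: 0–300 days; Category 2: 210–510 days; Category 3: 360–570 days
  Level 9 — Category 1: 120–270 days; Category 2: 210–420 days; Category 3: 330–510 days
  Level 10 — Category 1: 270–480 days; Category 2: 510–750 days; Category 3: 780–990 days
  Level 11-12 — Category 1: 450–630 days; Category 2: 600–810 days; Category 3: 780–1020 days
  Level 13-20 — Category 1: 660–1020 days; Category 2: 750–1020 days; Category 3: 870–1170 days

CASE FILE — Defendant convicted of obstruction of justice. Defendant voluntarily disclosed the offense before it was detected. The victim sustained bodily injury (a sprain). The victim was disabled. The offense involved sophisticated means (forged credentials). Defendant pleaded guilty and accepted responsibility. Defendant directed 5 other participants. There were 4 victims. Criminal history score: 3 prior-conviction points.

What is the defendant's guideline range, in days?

Base offense level for obstruction of justice: 8.
§1 applies: 8 − 2 = 6.
§2 does not apply.
§3 applies (level before this adjustment is 6 < 11, so +2): 6 + 2 = 8.
§4 applies: 8 + 2 = 10.
§5 applies: 10 − 1 = 9.
§6 does not apply.
§7 applies (level before this adjustment is 9 < 12, so +1): 9 + 1 = 10.
§8 applies: 10 + 1 = 11.
Final offense level: 11.
Criminal history: 3 prior points → Category 1 (0-4).
Level 11 falls in the 11-12 band.
Grid: Level 11-12 × Category 1 = 450-630 days.

450-630 days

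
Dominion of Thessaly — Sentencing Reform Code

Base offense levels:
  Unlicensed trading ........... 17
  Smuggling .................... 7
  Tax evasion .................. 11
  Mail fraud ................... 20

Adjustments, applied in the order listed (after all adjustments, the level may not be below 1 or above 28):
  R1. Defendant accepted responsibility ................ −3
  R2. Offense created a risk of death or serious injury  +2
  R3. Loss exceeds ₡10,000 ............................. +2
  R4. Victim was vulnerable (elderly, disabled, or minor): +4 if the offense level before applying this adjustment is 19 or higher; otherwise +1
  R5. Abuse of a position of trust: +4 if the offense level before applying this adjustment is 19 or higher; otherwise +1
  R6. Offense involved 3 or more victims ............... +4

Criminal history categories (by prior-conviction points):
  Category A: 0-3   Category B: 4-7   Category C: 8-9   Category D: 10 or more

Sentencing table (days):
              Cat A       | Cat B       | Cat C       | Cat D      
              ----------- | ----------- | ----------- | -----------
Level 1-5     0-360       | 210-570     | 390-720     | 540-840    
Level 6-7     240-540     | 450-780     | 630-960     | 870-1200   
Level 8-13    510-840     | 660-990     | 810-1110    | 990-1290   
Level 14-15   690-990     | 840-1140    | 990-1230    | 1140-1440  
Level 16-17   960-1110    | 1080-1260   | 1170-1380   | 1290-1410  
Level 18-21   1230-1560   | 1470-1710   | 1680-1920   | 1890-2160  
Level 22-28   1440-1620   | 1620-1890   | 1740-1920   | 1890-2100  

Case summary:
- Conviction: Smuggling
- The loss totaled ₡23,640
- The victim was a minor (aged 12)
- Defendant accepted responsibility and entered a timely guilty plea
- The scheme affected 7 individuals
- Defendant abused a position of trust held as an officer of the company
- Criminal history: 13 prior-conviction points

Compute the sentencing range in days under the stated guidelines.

Base offense level for smuggling: 7.
R1 applies: 7 − 3 = 4.
R3 applies: 4 + 2 = 6.
R4 applies (level before this adjustment is 6 < 19, so +1): 6 + 1 = 7.
R5 applies (level before this adjustment is 7 < 19, so +1): 7 + 1 = 8.
R6 applies: 8 + 4 = 12.
Final offense level: 12.
Criminal history: 13 prior points → Category D (10+).
Level 12 falls in the 8-13 band.
Grid: Level 8-13 × Category D = 990-1290 days.

990-1290 days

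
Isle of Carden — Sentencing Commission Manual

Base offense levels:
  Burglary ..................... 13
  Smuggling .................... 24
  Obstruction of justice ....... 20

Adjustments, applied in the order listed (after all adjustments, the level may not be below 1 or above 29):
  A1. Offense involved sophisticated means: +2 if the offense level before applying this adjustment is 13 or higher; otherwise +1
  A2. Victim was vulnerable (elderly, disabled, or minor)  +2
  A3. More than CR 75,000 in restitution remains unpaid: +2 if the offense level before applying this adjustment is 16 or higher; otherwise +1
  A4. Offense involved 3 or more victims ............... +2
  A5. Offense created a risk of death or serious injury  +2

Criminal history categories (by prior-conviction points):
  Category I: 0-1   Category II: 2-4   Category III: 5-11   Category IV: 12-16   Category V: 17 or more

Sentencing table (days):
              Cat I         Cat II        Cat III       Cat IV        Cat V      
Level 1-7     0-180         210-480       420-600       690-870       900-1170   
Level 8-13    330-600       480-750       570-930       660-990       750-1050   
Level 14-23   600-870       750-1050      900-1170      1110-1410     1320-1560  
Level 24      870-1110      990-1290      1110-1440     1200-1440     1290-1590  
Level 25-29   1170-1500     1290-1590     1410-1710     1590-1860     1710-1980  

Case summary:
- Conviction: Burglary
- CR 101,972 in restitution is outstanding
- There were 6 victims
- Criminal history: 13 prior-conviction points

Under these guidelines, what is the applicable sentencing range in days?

Base offense level for burglary: 13.
A2 does not apply.
A3 applies (level before this adjustment is 13 < 16, so +1): 13 + 1 = 14.
A4 applies: 14 + 2 = 16.
A5 does not apply.
Final offense level: 16.
Criminal history: 13 prior points → Category IV (12-16).
Level 16 falls in the 14-23 band.
Grid: Level 14-23 × Category IV = 1110-1410 days.

1110-1410 days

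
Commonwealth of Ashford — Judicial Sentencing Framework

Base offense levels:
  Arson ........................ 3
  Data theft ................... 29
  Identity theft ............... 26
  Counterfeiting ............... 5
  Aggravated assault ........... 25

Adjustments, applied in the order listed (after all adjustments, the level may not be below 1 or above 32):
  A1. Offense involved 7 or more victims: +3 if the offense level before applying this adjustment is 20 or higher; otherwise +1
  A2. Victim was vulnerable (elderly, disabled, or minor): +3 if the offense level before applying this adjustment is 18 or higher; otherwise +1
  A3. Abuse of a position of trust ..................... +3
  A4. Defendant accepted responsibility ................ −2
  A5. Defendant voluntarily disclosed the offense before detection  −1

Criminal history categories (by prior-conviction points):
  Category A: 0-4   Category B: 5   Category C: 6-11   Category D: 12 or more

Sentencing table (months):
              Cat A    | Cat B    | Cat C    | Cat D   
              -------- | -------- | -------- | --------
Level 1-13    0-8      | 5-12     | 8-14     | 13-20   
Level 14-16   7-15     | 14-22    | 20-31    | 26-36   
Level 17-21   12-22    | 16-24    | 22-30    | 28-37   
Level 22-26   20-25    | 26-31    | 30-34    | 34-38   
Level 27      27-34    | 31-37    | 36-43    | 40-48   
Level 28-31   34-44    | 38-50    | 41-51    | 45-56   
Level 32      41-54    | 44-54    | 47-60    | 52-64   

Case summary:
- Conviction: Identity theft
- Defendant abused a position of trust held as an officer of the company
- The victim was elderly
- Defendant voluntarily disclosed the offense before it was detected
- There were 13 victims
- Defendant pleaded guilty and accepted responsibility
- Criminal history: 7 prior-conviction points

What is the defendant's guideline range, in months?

Base offense level for identity theft: 26.
A1 applies (level before this adjustment is 26 ≥ 20, so +3): 26 + 3 = 29.
A2 applies (level before this adjustment is 29 ≥ 18, so +3): 29 + 3 = 32.
A3 applies: 32 + 3 = 35.
A4 applies: 35 − 2 = 33.
A5 applies: 33 − 1 = 32.
Final offense level: 32.
Criminal history: 7 prior points → Category C (6-11).
Level 32 falls in the 32 band.
Grid: Level 32 × Category C = 47-60 months.

47-60 months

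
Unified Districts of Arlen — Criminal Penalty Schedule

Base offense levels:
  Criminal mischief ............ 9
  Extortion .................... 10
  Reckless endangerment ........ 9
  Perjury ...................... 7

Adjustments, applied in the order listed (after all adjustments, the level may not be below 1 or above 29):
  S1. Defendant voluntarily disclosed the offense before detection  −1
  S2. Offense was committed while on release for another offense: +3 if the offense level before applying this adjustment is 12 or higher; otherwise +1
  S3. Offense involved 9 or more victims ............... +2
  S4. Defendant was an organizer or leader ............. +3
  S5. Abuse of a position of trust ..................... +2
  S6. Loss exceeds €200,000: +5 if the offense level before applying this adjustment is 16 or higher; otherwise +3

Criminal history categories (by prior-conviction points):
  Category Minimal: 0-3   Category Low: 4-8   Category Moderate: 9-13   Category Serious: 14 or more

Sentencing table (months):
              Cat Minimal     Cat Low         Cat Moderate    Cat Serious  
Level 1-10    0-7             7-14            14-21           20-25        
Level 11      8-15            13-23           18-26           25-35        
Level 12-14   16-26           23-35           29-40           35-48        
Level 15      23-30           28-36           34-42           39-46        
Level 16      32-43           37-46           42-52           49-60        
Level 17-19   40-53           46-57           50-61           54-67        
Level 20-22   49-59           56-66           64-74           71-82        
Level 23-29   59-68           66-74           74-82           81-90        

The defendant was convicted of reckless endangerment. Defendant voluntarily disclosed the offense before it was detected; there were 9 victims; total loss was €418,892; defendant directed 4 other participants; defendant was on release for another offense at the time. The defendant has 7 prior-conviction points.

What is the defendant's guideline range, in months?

46-57 months

Base offense level for reckless endangerment: 9.
S1 applies: 9 − 1 = 8.
S2 applies (level before this adjustment is 8 < 12, so +1): 8 + 1 = 9.
S3 applies: 9 + 2 = 11.
S4 applies: 11 + 3 = 14.
S6 applies (level before this adjustment is 14 < 16, so +3): 14 + 3 = 17.
Final offense level: 17.
Criminal history: 7 prior points → Category Low (4-8).
Level 17 falls in the 17-19 band.
Grid: Level 17-19 × Category Low = 46-57 months.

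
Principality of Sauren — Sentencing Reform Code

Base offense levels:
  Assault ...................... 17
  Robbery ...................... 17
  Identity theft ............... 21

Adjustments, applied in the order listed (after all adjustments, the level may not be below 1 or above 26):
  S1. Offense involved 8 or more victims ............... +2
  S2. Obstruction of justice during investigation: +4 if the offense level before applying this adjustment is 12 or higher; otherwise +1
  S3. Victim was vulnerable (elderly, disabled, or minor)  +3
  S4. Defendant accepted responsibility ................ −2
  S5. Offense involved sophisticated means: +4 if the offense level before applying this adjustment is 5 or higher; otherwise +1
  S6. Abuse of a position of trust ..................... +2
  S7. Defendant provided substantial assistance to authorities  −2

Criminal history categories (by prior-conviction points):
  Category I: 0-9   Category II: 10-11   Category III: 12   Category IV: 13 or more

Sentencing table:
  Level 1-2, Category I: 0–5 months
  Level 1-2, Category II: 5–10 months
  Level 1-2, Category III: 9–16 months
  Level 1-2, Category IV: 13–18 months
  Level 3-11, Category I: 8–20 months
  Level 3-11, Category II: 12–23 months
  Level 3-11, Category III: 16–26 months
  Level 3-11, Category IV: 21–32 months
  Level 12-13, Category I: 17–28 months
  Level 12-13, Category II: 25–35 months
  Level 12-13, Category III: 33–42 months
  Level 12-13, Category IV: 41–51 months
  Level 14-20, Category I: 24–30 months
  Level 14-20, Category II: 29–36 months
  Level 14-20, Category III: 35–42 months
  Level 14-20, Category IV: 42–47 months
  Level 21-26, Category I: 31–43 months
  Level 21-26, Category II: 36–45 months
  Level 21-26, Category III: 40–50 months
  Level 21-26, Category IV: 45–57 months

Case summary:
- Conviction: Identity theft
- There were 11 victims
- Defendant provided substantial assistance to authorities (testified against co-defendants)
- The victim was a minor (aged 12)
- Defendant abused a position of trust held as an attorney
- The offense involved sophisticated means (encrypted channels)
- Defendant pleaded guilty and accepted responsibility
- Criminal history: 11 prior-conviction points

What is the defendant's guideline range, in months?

Base offense level for identity theft: 21.
S1 applies: 21 + 2 = 23.
S3 applies: 23 + 3 = 26.
S4 applies: 26 − 2 = 24.
S5 applies (level before this adjustment is 24 ≥ 5, so +4): 24 + 4 = 28.
S6 applies: 28 + 2 = 30.
S7 applies: 30 − 2 = 28.
Level 28 exceeds the maximum of 26; capped at 26.
Final offense level: 26.
Criminal history: 11 prior points → Category II (10-11).
Level 26 falls in the 21-26 band.
Grid: Level 21-26 × Category II = 36-45 months.

36-45 months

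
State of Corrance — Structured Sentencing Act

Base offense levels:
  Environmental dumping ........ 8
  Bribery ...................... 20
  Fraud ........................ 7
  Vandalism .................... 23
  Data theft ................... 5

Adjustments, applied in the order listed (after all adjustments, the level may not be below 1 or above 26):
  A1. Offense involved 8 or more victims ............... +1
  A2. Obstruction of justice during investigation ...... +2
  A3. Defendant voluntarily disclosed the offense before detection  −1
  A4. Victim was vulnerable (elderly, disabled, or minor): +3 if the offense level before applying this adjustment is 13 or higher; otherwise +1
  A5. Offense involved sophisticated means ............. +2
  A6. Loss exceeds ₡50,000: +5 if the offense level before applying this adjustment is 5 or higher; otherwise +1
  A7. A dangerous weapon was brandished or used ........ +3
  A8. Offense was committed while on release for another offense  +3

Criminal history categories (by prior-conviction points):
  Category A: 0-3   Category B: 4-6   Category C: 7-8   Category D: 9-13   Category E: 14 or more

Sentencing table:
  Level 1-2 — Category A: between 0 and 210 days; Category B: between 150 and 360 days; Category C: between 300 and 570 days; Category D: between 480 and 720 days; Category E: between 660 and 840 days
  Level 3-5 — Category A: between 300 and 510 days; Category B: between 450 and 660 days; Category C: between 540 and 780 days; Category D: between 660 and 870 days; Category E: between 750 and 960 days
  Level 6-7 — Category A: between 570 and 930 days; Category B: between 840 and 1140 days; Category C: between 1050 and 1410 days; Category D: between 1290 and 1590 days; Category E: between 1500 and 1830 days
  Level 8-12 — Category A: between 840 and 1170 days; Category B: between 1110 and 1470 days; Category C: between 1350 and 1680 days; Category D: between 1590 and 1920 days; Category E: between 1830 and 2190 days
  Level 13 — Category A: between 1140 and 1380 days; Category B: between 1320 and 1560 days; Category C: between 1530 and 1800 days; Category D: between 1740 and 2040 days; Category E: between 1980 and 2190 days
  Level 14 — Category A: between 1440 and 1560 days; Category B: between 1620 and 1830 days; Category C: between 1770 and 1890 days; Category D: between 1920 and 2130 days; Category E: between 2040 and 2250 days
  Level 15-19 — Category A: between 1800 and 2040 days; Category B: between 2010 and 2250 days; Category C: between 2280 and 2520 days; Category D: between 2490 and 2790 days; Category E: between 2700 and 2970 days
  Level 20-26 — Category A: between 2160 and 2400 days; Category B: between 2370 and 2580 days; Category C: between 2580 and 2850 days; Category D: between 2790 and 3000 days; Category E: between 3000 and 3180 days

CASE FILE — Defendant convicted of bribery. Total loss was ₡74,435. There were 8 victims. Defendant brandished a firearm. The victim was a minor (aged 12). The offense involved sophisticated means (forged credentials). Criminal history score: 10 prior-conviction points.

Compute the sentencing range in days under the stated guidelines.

Base offense level for bribery: 20.
A1 applies: 20 + 1 = 21.
A4 applies (level before this adjustment is 21 ≥ 13, so +3): 21 + 3 = 24.
A5 applies: 24 + 2 = 26.
A6 applies (level before this adjustment is 26 ≥ 5, so +5): 26 + 5 = 31.
A7 applies: 31 + 3 = 34.
A8 does not apply.
Level 34 exceeds the maximum of 26; capped at 26.
Final offense level: 26.
Criminal history: 10 prior points → Category D (9-13).
Level 26 falls in the 20-26 band.
Grid: Level 20-26 × Category D = 2790-3000 days.

2790-3000 days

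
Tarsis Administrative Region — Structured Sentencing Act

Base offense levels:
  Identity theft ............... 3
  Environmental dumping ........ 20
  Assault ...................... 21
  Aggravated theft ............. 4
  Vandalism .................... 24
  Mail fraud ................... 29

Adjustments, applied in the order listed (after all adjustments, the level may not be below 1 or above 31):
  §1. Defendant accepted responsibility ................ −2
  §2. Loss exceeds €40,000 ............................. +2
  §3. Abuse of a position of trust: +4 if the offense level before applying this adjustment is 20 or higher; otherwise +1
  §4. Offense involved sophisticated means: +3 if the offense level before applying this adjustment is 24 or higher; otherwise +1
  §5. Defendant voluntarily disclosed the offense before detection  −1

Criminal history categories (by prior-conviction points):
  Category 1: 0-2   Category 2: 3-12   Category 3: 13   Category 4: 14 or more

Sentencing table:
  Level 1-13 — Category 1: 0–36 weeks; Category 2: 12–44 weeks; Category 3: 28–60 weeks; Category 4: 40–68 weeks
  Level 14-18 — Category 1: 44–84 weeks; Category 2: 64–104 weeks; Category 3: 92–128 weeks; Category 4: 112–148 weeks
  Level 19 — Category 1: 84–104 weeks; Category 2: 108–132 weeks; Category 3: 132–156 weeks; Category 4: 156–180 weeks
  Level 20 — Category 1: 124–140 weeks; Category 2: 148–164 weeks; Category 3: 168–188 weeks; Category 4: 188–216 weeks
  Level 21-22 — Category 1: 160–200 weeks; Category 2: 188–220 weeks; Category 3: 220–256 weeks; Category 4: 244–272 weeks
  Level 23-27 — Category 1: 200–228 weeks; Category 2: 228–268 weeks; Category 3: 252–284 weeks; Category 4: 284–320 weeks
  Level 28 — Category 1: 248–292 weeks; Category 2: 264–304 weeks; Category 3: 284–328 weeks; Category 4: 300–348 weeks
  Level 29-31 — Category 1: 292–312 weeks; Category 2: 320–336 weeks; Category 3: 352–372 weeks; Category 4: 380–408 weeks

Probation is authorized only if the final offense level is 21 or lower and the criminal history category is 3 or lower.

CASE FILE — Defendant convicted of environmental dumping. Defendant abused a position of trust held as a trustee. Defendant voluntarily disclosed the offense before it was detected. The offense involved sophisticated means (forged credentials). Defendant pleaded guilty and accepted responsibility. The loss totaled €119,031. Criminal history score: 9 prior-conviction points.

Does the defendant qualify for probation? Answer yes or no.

No

Base offense level for environmental dumping: 20.
§1 applies: 20 − 2 = 18.
§2 applies: 18 + 2 = 20.
§3 applies (level before this adjustment is 20 ≥ 20, so +4): 20 + 4 = 24.
§4 applies (level before this adjustment is 24 ≥ 24, so +3): 24 + 3 = 27.
§5 applies: 27 − 1 = 26.
Final offense level: 26.
Criminal history: 9 prior points → Category 2 (3-12).
Level 26 falls in the 23-27 band.
Grid: Level 23-27 × Category 2 = 228-268 weeks.
Probation check: level 26 > 21 and category 2 ≤ 3 → not eligible.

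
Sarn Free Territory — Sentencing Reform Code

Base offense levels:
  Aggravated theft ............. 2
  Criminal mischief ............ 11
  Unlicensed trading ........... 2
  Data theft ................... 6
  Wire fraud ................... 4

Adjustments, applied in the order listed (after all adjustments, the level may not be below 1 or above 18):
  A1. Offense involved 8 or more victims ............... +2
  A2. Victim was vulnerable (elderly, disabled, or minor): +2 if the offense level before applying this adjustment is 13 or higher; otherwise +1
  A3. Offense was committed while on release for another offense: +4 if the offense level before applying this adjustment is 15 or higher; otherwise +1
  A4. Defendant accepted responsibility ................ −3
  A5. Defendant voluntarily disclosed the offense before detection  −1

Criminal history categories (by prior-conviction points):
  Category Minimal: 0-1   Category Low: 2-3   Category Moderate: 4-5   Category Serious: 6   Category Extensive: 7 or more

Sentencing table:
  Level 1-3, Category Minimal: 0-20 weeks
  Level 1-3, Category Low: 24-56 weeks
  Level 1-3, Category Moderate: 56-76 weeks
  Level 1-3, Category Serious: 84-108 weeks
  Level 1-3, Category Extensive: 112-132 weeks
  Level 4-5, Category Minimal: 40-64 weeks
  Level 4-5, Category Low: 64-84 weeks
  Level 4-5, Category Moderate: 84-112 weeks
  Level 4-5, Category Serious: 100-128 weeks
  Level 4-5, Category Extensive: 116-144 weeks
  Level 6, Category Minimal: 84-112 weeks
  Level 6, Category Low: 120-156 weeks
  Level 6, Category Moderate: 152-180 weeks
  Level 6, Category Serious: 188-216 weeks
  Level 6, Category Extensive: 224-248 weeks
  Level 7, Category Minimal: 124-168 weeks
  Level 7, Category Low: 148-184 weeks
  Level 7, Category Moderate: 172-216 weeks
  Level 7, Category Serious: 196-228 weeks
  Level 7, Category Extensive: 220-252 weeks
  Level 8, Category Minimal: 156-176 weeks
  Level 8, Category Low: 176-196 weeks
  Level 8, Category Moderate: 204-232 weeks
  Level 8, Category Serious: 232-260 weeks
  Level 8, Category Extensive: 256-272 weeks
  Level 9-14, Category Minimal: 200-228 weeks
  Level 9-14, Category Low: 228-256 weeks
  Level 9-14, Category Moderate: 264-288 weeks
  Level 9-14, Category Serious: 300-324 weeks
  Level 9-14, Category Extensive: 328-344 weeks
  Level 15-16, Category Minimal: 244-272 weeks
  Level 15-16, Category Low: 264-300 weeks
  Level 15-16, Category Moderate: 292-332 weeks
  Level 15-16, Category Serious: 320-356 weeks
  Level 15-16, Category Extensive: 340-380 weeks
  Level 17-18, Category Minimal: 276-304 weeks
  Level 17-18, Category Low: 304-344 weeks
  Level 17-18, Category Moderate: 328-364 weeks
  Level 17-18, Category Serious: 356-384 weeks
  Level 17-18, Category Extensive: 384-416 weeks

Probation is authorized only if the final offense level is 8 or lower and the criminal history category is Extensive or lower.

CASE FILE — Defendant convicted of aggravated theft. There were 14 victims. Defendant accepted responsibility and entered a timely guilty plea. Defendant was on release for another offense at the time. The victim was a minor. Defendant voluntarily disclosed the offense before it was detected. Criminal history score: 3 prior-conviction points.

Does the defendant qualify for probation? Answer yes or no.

Yes

Base offense level for aggravated theft: 2.
A1 applies: 2 + 2 = 4.
A2 applies (level before this adjustment is 4 < 13, so +1): 4 + 1 = 5.
A3 applies (level before this adjustment is 5 < 15, so +1): 5 + 1 = 6.
A4 applies: 6 − 3 = 3.
A5 applies: 3 − 1 = 2.
Final offense level: 2.
Criminal history: 3 prior points → Category Low (2-3).
Level 2 falls in the 1-3 band.
Grid: Level 1-3 × Category Low = 24-56 weeks.
Probation check: level 2 ≤ 8 and category Low ≤ Extensive → eligible.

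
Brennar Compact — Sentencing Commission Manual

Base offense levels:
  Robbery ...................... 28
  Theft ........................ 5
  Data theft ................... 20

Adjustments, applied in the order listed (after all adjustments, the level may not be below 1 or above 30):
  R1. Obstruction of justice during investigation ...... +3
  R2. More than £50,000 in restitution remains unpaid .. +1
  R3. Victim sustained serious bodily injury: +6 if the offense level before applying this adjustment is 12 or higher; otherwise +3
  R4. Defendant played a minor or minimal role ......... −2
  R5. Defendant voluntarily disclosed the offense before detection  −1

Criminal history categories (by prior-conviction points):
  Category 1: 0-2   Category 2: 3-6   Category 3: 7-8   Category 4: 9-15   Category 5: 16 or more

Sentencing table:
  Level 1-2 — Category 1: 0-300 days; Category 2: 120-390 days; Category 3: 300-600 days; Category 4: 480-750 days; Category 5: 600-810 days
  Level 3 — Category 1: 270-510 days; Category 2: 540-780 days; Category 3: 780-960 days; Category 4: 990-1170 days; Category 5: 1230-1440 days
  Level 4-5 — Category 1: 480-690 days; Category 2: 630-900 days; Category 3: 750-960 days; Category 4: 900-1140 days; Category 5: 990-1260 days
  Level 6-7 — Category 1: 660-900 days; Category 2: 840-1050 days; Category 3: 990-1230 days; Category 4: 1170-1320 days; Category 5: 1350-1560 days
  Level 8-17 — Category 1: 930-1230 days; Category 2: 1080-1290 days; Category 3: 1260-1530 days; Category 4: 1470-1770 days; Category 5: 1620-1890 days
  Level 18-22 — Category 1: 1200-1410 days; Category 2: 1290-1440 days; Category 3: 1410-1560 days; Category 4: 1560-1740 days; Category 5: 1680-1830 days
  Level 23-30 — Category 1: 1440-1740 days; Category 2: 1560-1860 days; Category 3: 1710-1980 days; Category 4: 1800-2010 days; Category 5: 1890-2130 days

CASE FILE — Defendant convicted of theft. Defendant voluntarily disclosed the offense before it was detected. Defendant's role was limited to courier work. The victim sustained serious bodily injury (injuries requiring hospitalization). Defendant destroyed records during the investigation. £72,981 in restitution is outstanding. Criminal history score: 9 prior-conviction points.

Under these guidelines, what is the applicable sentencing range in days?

Base offense level for theft: 5.
R1 applies: 5 + 3 = 8.
R2 applies: 8 + 1 = 9.
R3 applies (level before this adjustment is 9 < 12, so +3): 9 + 3 = 12.
R4 applies: 12 − 2 = 10.
R5 applies: 10 − 1 = 9.
Final offense level: 9.
Criminal history: 9 prior points → Category 4 (9-15).
Level 9 falls in the 8-17 band.
Grid: Level 8-17 × Category 4 = 1470-1770 days.

1470-1770 days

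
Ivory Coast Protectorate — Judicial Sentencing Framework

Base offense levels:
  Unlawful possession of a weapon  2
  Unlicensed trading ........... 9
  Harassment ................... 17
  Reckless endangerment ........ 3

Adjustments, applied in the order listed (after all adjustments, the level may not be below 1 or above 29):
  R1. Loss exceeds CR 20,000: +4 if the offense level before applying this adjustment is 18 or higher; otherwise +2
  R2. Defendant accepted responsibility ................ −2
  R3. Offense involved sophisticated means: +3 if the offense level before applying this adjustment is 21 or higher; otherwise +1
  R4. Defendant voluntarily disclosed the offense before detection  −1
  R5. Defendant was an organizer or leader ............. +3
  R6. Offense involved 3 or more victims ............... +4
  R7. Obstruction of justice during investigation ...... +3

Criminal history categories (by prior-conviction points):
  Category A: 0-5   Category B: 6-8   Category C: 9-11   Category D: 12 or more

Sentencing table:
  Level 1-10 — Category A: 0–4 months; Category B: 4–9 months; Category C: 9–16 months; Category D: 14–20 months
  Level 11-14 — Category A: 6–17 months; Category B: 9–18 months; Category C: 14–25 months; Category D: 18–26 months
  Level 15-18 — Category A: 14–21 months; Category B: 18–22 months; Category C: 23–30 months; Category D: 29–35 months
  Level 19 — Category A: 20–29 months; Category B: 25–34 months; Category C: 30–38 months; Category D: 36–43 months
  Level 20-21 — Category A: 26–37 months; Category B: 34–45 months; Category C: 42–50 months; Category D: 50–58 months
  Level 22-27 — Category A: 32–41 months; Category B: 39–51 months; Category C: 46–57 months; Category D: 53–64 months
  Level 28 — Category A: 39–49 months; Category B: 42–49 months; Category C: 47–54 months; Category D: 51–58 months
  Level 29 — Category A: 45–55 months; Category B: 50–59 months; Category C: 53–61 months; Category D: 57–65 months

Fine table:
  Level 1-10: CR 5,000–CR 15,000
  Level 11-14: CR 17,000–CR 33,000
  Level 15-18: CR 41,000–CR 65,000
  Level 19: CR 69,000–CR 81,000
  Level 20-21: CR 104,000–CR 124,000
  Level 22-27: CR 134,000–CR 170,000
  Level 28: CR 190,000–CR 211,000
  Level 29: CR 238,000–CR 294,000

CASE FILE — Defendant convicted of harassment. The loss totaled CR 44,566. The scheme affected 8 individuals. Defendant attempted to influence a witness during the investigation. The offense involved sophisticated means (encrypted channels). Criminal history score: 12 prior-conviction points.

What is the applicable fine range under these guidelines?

CR 134,000–CR 170,000

Base offense level for harassment: 17.
R1 applies (level before this adjustment is 17 < 18, so +2): 17 + 2 = 19.
R3 applies (level before this adjustment is 19 < 21, so +1): 19 + 1 = 20.
R4 does not apply.
R6 applies: 20 + 4 = 24.
R7 applies: 24 + 3 = 27.
Final offense level: 27.
Level 27 falls in the 22-27 band.
Fine table: Level 22-27 → CR 134,000–CR 170,000.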